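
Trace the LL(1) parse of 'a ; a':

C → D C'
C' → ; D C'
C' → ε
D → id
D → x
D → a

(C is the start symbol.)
LL(1) parsing maintains a stack (initially the start symbol over $) and the input. At each step: if the stack top is a terminal, match it against the current input token; if it is a non-terminal N, replace it with the RHS of M[N, lookahead] (the unique production whose predict set contains the lookahead).

Stack is shown with the top on the left.

Stack     Input    Action
-------------------------
C $       a ; a $  output C → D C'
D C' $    a ; a $  output D → a
a C' $    a ; a $  match 'a'
C' $      ; a $    output C' → ; D C'
; D C' $  ; a $    match ';'
D C' $    a $      output D → a
a C' $    a $      match 'a'
C' $      $        output C' → ε
$         $        accept

The string is accepted.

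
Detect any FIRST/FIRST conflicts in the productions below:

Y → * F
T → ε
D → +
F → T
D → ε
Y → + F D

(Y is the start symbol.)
Productions for Y:
  Y → * F: FIRST = { '*' }
  Y → + F D: FIRST = { '+' }
Productions for D:
  D → +: FIRST = { '+' }
  D → ε: FIRST = { ε }
T, F have only one production, so no FIRST/FIRST conflict is possible there.

All alternatives of each non-terminal have pairwise disjoint FIRST sets.

Answer: No FIRST/FIRST conflicts.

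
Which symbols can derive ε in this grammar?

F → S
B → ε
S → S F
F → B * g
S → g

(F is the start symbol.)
A non-terminal is nullable if it can derive ε (the empty string): either it has an ε-production, or it has a production whose right-hand side consists entirely of nullable non-terminals.

ε-productions: B → ε
So B is immediately nullable.
No further non-terminal can be added: every production for the remaining non-terminals contains a terminal or a non-nullable non-terminal.
Nullable = { 'B' }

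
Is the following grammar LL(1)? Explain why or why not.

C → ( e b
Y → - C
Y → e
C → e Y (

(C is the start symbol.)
For C:
  PREDICT(C → '(' e b) = { '(' }
  PREDICT(C → e Y '(') = { 'e' }
For Y:
  PREDICT(Y → '-' C) = { '-' }
  PREDICT(Y → e) = { 'e' }

All predict sets are disjoint. The grammar IS LL(1).

Answer: Yes, the grammar is LL(1).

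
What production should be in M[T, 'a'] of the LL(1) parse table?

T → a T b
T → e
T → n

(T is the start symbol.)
To find M[T, 'a'], we find productions for T where 'a' is in the predict set (PREDICT(N → α) = (FIRST(α) \ {ε}) ∪ (FOLLOW(N) if α ⇒* ε)).

T → a T b: PREDICT = { 'a' }
  'a' is in predict set, so this production goes in M[T, 'a']
T → e: PREDICT = { 'e' }
T → n: PREDICT = { 'n' }

M[T, 'a'] = T → a T b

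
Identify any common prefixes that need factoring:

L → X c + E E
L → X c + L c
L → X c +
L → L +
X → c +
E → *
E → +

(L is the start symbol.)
Left-factoring is needed when two productions for the same non-terminal
share a common prefix on the right-hand side.

Productions for L:
  L → X c + E E
  L → X c + L c
  L → X c +
  L → L +
Productions for E:
  E → *
  E → +

Found common prefix 'X c +' in productions for L

Answer: Yes, L has productions with common prefix 'X c +'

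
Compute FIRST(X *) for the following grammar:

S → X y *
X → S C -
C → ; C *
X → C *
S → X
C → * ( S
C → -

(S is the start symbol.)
{ '*', '-', ';' }

FIRST sets of the non-terminals involved (from the grammar, by fixed-point iteration):
  FIRST(X) = { '*', '-', ';' }

To compute FIRST(X *), process the symbols left to right:
Symbol X is a non-terminal. Add FIRST(X) \ {ε} = { '*', '-', ';' }
X is not nullable (ε ∉ FIRST(X)), so stop here.
FIRST(X *) = { '*', '-', ';' }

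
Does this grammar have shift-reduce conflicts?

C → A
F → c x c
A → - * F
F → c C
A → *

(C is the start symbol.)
No shift-reduce conflicts

A shift-reduce conflict occurs when an LR(0) state has both:
  - a complete (reduce) item [A → α .] (dot at the end), and
  - a shift item [B → β . c γ] (dot before a terminal).

Augment with C' → C and build the canonical LR(0) collection (I0 = CLOSURE({[C' → . C]}), then GOTO on every symbol after a dot until no new states appear). It has 11 states:
  I0: { [A → . *], [A → . - * F], [C → . A], [C' → . C] }  — shift
  I1: { [A → * .] }  — reduce
  I2: { [A → - . * F] }  — shift
  I3: { [C → A .] }  — reduce
  I4: { [C' → C .] }  — accept
  I5: { [A → - * . F], [F → . c C], [F → . c x c] }  — shift
  I6: { [A → - * F .] }  — reduce
  I7: { [A → . *], [A → . - * F], [C → . A], [F → c . C], [F → c . x c] }  — shift
  I8: { [F → c C .] }  — reduce
  I9: { [F → c x . c] }  — shift
  I10: { [F → c x c .] }  — reduce

No state contains both a complete item and a shift item.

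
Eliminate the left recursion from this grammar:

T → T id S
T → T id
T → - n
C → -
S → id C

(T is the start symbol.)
T is directly left-recursive. The standard transformation for
  A → A α₁ | ... | A α_m | β₁ | ... | β_n
is
  A  → β₁ A' | ... | β_n A'
  A' → α₁ A' | ... | α_m A' | ε

T → - n becomes T → - n T'
T → T id S becomes T' → id S T'
T → T id becomes T' → id T'
Add T' → ε

Productions for other non-terminals are unchanged:
  C → -
  S → id C

Resulting grammar:
T → - n T'
T' → id S T'
T' → id T'
T' → ε
C → -
S → id C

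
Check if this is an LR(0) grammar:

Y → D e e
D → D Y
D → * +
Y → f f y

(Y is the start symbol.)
Augment with Y' → Y and build the canonical LR(0) collection (I0 = CLOSURE({[Y' → . Y]}), then GOTO on every symbol after a dot until no new states appear). It has 11 states:
  I0: { [D → . * +], [D → . D Y], [Y → . D e e], [Y → . f f y], [Y' → . Y] }  — shift
  I1: { [D → * . +] }  — shift
  I2: { [D → . * +], [D → . D Y], [D → D . Y], [Y → . D e e], [Y → . f f y], [Y → D . e e] }  — shift
  I3: { [Y' → Y .] }  — accept
  I4: { [Y → f . f y] }  — shift
  I5: { [Y → f f . y] }  — shift
  I6: { [Y → f f y .] }  — reduce
  I7: { [D → D Y .] }  — reduce
  I8: { [Y → D e . e] }  — shift
  I9: { [Y → D e e .] }  — reduce
  I10: { [D → * + .] }  — reduce

Every state is either a pure shift/goto state or contains exactly one complete item and nothing to shift — no conflicts. The grammar is LR(0).

Answer: Yes, the grammar is LR(0)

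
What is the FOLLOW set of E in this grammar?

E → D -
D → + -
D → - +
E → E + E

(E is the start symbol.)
{ $, '+' }

To compute FOLLOW(E), find every occurrence of E on a right-hand side N → α E β: add FIRST(β) \ {ε}, and if β is empty or nullable also add FOLLOW(N). Iterate to a fixed point.

E is the start symbol, so $ ∈ FOLLOW(E).
In E → E + E: E is followed by '+' E, add FIRST('+' E) \ {ε} = { '+' }
In E → E + E: E is at the end; this adds FOLLOW(E) to itself — nothing new

Taking the union: FOLLOW(E) = { $, '+' }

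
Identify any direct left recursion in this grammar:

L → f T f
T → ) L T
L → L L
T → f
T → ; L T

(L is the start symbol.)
Direct left recursion occurs when N → N α for some non-terminal N (the right-hand side begins with the left-hand side itself).

L → f T f: starts with f
T → ) L T: starts with ')'
L → L L: LEFT RECURSIVE (starts with L)
T → f: starts with f
T → ; L T: starts with ';'

The grammar has direct left recursion on: L.

Answer: Yes, L is left-recursive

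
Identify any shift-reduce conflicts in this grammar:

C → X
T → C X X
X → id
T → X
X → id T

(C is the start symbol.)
Yes — I3: [X → id .] vs [X → . id]

A shift-reduce conflict occurs when an LR(0) state has both:
  - a complete (reduce) item [A → α .] (dot at the end), and
  - a shift item [B → β . c γ] (dot before a terminal).

Augment with C' → C and build the canonical LR(0) collection (I0 = CLOSURE({[C' → . C]}), then GOTO on every symbol after a dot until no new states appear). It has 9 states:
  I0: { [C → . X], [C' → . C], [X → . id T], [X → . id] }  — shift
  I1: { [C' → C .] }  — accept
  I2: { [C → X .] }  — reduce
  I3: { [C → . X], [T → . C X X], [T → . X], [X → . id T], [X → . id], [X → id . T], [X → id .] }  — shift, reduce
  I4: { [T → C . X X], [X → . id T], [X → . id] }  — shift
  I5: { [X → id T .] }  — reduce
  I6: { [C → X .], [T → X .] }  — 2 reduces
  I7: { [T → C X . X], [X → . id T], [X → . id] }  — shift
  I8: { [T → C X X .] }  — reduce

I3 contains reduce item [X → id .] and shift items [X → . id], [X → . id T] — shift-reduce conflict.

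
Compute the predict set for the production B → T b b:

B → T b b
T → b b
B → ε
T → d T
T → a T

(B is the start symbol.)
{ 'a', 'b', 'd' }

PREDICT(B → T b b) = (FIRST(RHS) \ {ε}) ∪ (FOLLOW(B) if ε ∈ FIRST(RHS), i.e. RHS ⇒* ε)
FIRST(T) = { 'a', 'b', 'd' }
FIRST(T b b) = { 'a', 'b', 'd' }
ε ∉ FIRST(T b b), so FOLLOW(B) is not added.
PREDICT(B → T b b) = { 'a', 'b', 'd' }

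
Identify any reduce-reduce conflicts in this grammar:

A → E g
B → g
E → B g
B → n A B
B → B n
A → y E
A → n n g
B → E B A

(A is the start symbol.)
A reduce-reduce conflict occurs when an LR(0) state has two complete items [A → α .] and [B → β .] — both call for a reduction, and with no lookahead the parser cannot choose between them.

Augment with A' → A and build the canonical LR(0) collection (I0 = CLOSURE({[A' → . A]}), then GOTO on every symbol after a dot until no new states appear). It has 21 states:
  I0: { [A → . E g], [A → . n n g], [A → . y E], [A' → . A], [B → . B n], [B → . E B A], [B → . g], [B → . n A B], [E → . B g] }  — shift
  I1: { [A' → A .] }  — accept
  I2: { [B → B . n], [E → B . g] }  — shift
  I3: { [A → E . g], [B → . B n], [B → . E B A], [B → . g], [B → . n A B], [B → E . B A], [E → . B g] }  — shift
  I4: { [B → g .] }  — reduce
  I5: { [A → . E g], [A → . n n g], [A → . y E], [A → n . n g], [B → . B n], [B → . E B A], [B → . g], [B → . n A B], [B → n . A B], [E → . B g] }  — shift
  I6: { [A → y . E], [B → . B n], [B → . E B A], [B → . g], [B → . n A B], [E → . B g] }  — shift
  I7: { [A → y E .], [B → . B n], [B → . E B A], [B → . g], [B → . n A B], [B → E . B A], [E → . B g] }  — shift, reduce
  I8: { [A → . E g], [A → . n n g], [A → . y E], [B → . B n], [B → . E B A], [B → . g], [B → . n A B], [B → n . A B], [E → . B g] }  — shift
  I9: { [B → . B n], [B → . E B A], [B → . g], [B → . n A B], [B → n A . B], [E → . B g] }  — shift
  I10: { [B → B . n], [B → n A B .], [E → B . g] }  — shift, reduce
  I11: { [B → . B n], [B → . E B A], [B → . g], [B → . n A B], [B → E . B A], [E → . B g] }  — shift
  I12: { [A → . E g], [A → . n n g], [A → . y E], [B → . B n], [B → . E B A], [B → . g], [B → . n A B], [B → B . n], [B → E B . A], [E → . B g], [E → B . g] }  — shift
  I13: { [B → E B A .] }  — reduce
  I14: { [B → g .], [E → B g .] }  — 2 reduces
  I15: { [A → . E g], [A → . n n g], [A → . y E], [A → n . n g], [B → . B n], [B → . E B A], [B → . g], [B → . n A B], [B → B n .], [B → n . A B], [E → . B g] }  — shift, reduce
  I16: { [A → . E g], [A → . n n g], [A → . y E], [A → n . n g], [A → n n . g], [B → . B n], [B → . E B A], [B → . g], [B → . n A B], [B → n . A B], [E → . B g] }  — shift
  I17: { [A → n n g .], [B → g .] }  — 2 reduces
  I18: { [E → B g .] }  — reduce
  I19: { [B → B n .] }  — reduce
  I20: { [A → E g .], [B → g .] }  — 2 reduces

I14 contains complete items [B → g .], [E → B g .] — reduce-reduce conflict.
I17 contains complete items [A → n n g .], [B → g .] — reduce-reduce conflict.
I20 contains complete items [A → E g .], [B → g .] — reduce-reduce conflict.

Answer: Yes — I14: [B → g .] vs [E → B g .]; I17: [A → n n g .] vs [B → g .]; I20: [A → E g .] vs [B → g .]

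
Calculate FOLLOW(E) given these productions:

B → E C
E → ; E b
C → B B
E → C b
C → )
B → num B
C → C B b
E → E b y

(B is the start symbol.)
In B → E C: E is followed by C, add FIRST(C) \ {ε} = { ')', ';', 'num' }
In E → ; E b: E is followed by b, add FIRST(b) \ {ε} = { 'b' }
In E → E b y: E is followed by b y, add FIRST(b y) \ {ε} = { 'b' }

Taking the union: FOLLOW(E) = { ')', ';', 'b', 'num' }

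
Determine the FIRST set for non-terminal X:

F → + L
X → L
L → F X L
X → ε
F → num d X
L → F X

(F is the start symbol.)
{ '+', 'num', ε }

To compute FIRST(X), examine every production with X on the left-hand side, reading each right-hand side left to right until a non-nullable symbol is reached.

FIRST sets of the other non-terminals involved (by the same procedure, iterated to a fixed point):
  FIRST(L) = { '+', 'num' }

From X → L:
  - L is a non-terminal: add FIRST(L) \ {ε} = { '+', 'num' }
    L is not nullable, so stop
From X → ε:
  - ε-production, so ε ∈ FIRST(X)

Collecting: FIRST(X) = { '+', 'num', ε }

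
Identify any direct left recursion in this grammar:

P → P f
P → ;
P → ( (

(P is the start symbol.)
Yes, P is left-recursive

Direct left recursion occurs when N → N α for some non-terminal N (the right-hand side begins with the left-hand side itself).

P → P f: LEFT RECURSIVE (starts with P)
P → ;: starts with ';'
P → ( (: starts with '('

The grammar has direct left recursion on: P.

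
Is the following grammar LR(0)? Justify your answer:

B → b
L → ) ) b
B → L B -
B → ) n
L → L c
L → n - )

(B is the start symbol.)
Augment with B' → B and build the canonical LR(0) collection (I0 = CLOSURE({[B' → . B]}), then GOTO on every symbol after a dot until no new states appear). It has 14 states:
  I0: { [B → . ) n], [B → . L B -], [B → . b], [B' → . B], [L → . ) ) b], [L → . L c], [L → . n - )] }  — shift
  I1: { [B → ) . n], [L → ) . ) b] }  — shift
  I2: { [B' → B .] }  — accept
  I3: { [B → . ) n], [B → . L B -], [B → . b], [B → L . B -], [L → . ) ) b], [L → . L c], [L → . n - )], [L → L . c] }  — shift
  I4: { [B → b .] }  — reduce
  I5: { [L → n . - )] }  — shift
  I6: { [L → n - . )] }  — shift
  I7: { [L → n - ) .] }  — reduce
  I8: { [B → L B . -] }  — shift
  I9: { [L → L c .] }  — reduce
  I10: { [B → L B - .] }  — reduce
  I11: { [L → ) ) . b] }  — shift
  I12: { [B → ) n .] }  — reduce
  I13: { [L → ) ) b .] }  — reduce

Every state is either a pure shift/goto state or contains exactly one complete item and nothing to shift — no conflicts. The grammar is LR(0).

Answer: Yes, the grammar is LR(0)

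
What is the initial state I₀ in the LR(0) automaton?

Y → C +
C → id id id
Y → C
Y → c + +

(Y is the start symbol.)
First, augment the grammar with Y' → Y
I₀ = CLOSURE({ [Y' → . Y] }):
  [Y' → . Y] has the dot before Y: add [Y → . C +], [Y → . C], [Y → . c + +]
  [Y → . C +] has the dot before C: add [C → . id id id]
No further items can be added.

I₀ = { [C → . id id id], [Y → . C +], [Y → . C], [Y → . c + +], [Y' → . Y] }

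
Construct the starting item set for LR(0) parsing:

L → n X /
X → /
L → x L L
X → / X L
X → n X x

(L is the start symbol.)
{ [L → . n X /], [L → . x L L], [L' → . L] }

First, augment the grammar with L' → L
I₀ = CLOSURE({ [L' → . L] }):
  [L' → . L] has the dot before L: add [L → . n X /], [L → . x L L]
No further items can be added.

I₀ = { [L → . n X /], [L → . x L L], [L' → . L] }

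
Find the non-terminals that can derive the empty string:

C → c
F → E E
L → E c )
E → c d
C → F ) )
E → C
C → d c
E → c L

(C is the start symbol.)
A non-terminal is nullable if it can derive ε (the empty string): either it has an ε-production, or it has a production whose right-hand side consists entirely of nullable non-terminals.

There are no ε-productions, so no non-terminal can derive ε.
No non-terminals are nullable.

Answer: None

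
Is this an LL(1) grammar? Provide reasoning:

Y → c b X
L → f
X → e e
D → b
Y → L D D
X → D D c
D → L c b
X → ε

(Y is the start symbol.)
A grammar is LL(1) if for each non-terminal N with multiple productions, the predict sets of those productions are pairwise disjoint, where PREDICT(N → α) = (FIRST(α) \ {ε}) ∪ (FOLLOW(N) if α ⇒* ε).

Relevant sets:
  FIRST(L) = { 'f' }
  FIRST(D) = { 'b', 'f' }
  FOLLOW(X) = { $ }

For Y:
  PREDICT(Y → c b X) = { 'c' }
  PREDICT(Y → L D D) = { 'f' }
For X:
  PREDICT(X → e e) = { 'e' }
  PREDICT(X → D D c) = { 'b', 'f' }
  PREDICT(X → ε) = { $ }
For D:
  PREDICT(D → b) = { 'b' }
  PREDICT(D → L c b) = { 'f' }
L has a single production, so nothing to check there.

All predict sets are disjoint. The grammar IS LL(1).

Answer: Yes, the grammar is LL(1).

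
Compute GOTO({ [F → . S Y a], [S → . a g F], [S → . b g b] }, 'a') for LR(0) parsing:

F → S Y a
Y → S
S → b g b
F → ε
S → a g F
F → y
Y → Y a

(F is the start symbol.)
GOTO(I, 'a') = CLOSURE({ [A → αX.β] : [A → α.Xβ] ∈ I, X = 'a' })

Items with dot before 'a', with the dot advanced:
  [S → . a g F] → [S → a . g F]
Closure adds nothing (no advanced item has the dot before a non-terminal).

GOTO = { [S → a . g F] }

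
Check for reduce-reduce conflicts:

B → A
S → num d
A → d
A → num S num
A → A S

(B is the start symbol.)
No reduce-reduce conflicts

A reduce-reduce conflict occurs when an LR(0) state has two complete items [A → α .] and [B → β .] — both call for a reduction, and with no lookahead the parser cannot choose between them.

Augment with B' → B and build the canonical LR(0) collection (I0 = CLOSURE({[B' → . B]}), then GOTO on every symbol after a dot until no new states appear). It has 10 states:
  I0: { [A → . A S], [A → . d], [A → . num S num], [B → . A], [B' → . B] }  — shift
  I1: { [A → A . S], [B → A .], [S → . num d] }  — shift, reduce
  I2: { [B' → B .] }  — accept
  I3: { [A → d .] }  — reduce
  I4: { [A → num . S num], [S → . num d] }  — shift
  I5: { [A → num S . num] }  — shift
  I6: { [S → num . d] }  — shift
  I7: { [S → num d .] }  — reduce
  I8: { [A → num S num .] }  — reduce
  I9: { [A → A S .] }  — reduce

No state contains more than one complete item.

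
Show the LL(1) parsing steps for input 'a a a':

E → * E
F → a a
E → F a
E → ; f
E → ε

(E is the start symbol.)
LL(1) parsing maintains a stack (initially the start symbol over $) and the input. At each step: if the stack top is a terminal, match it against the current input token; if it is a non-terminal N, replace it with the RHS of M[N, lookahead] (the unique production whose predict set contains the lookahead).

Stack is shown with the top on the left.

Stack    Input    Action
------------------------
E $      a a a $  output E → F a
F a $    a a a $  output F → a a
a a a $  a a a $  match 'a'
a a $    a a $    match 'a'
a $      a $      match 'a'
$        $        accept

The string is accepted.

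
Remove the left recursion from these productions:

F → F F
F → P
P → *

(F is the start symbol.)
F is directly left-recursive. The standard transformation for
  A → A α₁ | ... | A α_m | β₁ | ... | β_n
is
  A  → β₁ A' | ... | β_n A'
  A' → α₁ A' | ... | α_m A' | ε

F → P becomes F → P F'
F → F F becomes F' → F F'
Add F' → ε

Productions for other non-terminals are unchanged:
  P → *

Resulting grammar:
F → P F'
F' → F F'
F' → ε
P → *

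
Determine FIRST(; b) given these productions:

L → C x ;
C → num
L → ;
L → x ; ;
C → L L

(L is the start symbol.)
{ ';' }

To compute FIRST(; b), process the symbols left to right:
Symbol ; is a terminal. Add ';' and stop.
FIRST(; b) = { ';' }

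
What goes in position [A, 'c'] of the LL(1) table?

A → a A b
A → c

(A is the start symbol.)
A → c

To find M[A, 'c'], we find productions for A where 'c' is in the predict set (PREDICT(N → α) = (FIRST(α) \ {ε}) ∪ (FOLLOW(N) if α ⇒* ε)).

A → a A b: PREDICT = { 'a' }
A → c: PREDICT = { 'c' }
  'c' is in predict set, so this production goes in M[A, 'c']

M[A, 'c'] = A → c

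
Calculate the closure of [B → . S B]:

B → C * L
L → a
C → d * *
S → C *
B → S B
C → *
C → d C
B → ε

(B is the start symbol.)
To compute CLOSURE, for each item [A → α.Bβ] where B is a non-terminal, add [B → .γ] for all productions B → γ; repeat for the newly added items until nothing changes.

Start with: [B → . S B]
  [B → . S B] has the dot before S: add [S → . C *]
  [S → . C *] has the dot before C: add [C → . d * *], [C → . *], [C → . d C]
No further items can be added.

CLOSURE = { [B → . S B], [C → . *], [C → . d * *], [C → . d C], [S → . C *] }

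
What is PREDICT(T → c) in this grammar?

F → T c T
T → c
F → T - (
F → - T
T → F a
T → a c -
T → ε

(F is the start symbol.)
PREDICT(T → c) = (FIRST(RHS) \ {ε}) ∪ (FOLLOW(T) if ε ∈ FIRST(RHS), i.e. RHS ⇒* ε)
FIRST(c) = { 'c' }
ε ∉ FIRST(c), so FOLLOW(T) is not added.
PREDICT(T → c) = { 'c' }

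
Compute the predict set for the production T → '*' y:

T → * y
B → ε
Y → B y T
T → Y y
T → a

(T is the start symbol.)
PREDICT(T → '*' y) = (FIRST(RHS) \ {ε}) ∪ (FOLLOW(T) if ε ∈ FIRST(RHS), i.e. RHS ⇒* ε)
FIRST('*' y) = { '*' }
ε ∉ FIRST('*' y), so FOLLOW(T) is not added.
PREDICT(T → '*' y) = { '*' }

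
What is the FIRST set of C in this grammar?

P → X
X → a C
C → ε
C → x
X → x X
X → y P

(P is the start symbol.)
To compute FIRST(C), examine every production with C on the left-hand side, reading each right-hand side left to right until a non-nullable symbol is reached.

From C → ε:
  - ε-production, so ε ∈ FIRST(C)
From C → x:
  - x is a terminal: add 'x' and stop

Collecting: FIRST(C) = { 'x', ε }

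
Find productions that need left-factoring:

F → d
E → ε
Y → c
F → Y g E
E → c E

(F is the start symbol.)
Left-factoring is needed when two productions for the same non-terminal
share a common prefix on the right-hand side.

Productions for F:
  F → d
  F → Y g E
Productions for E:
  E → ε
  E → c E

No common prefixes found.

Answer: No, left-factoring is not needed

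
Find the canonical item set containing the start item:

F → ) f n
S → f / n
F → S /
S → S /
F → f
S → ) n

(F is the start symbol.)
First, augment the grammar with F' → F
I₀ = CLOSURE({ [F' → . F] }):
  [F' → . F] has the dot before F: add [F → . ) f n], [F → . S /], [F → . f]
  [F → . S /] has the dot before S: add [S → . f / n], [S → . S /], [S → . ) n]
No further items can be added.

I₀ = { [F → . ) f n], [F → . S /], [F → . f], [F' → . F], [S → . ) n], [S → . S /], [S → . f / n] }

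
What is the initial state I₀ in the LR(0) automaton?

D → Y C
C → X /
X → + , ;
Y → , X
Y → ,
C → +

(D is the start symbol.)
First, augment the grammar with D' → D
I₀ = CLOSURE({ [D' → . D] }):
  [D' → . D] has the dot before D: add [D → . Y C]
  [D → . Y C] has the dot before Y: add [Y → . , X], [Y → . ,]
No further items can be added.

I₀ = { [D → . Y C], [D' → . D], [Y → . , X], [Y → . ,] }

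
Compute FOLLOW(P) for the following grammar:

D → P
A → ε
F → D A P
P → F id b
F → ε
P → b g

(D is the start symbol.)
{ $, 'b', 'id' }

In D → P: P is at the end, add FOLLOW(D)
In F → D A P: P is at the end, add FOLLOW(F)

The FOLLOW sets referred to above (computed the same way, to a fixed point):
  FOLLOW(D) = { $, 'b', 'id' }
  FOLLOW(F) = { 'id' }

Taking the union: FOLLOW(P) = { $, 'b', 'id' }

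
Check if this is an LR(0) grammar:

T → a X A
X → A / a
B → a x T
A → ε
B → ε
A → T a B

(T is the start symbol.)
Augment with T' → T and build the canonical LR(0) collection (I0 = CLOSURE({[T' → . T]}), then GOTO on every symbol after a dot until no new states appear). It has 14 states:
  I0: { [T → . a X A], [T' → . T] }  — shift
  I1: { [T' → T .] }  — accept
  I2: { [A → . T a B], [A → .], [T → . a X A], [T → a . X A], [X → . A / a] }  — shift, reduce
  I3: { [X → A . / a] }  — shift
  I4: { [A → T . a B] }  — shift
  I5: { [A → . T a B], [A → .], [T → . a X A], [T → a X . A] }  — shift, reduce
  I6: { [T → a X A .] }  — reduce
  I7: { [A → T a . B], [B → . a x T], [B → .] }  — shift, reduce
  I8: { [A → T a B .] }  — reduce
  I9: { [B → a . x T] }  — shift
  I10: { [B → a x . T], [T → . a X A] }  — shift
  I11: { [B → a x T .] }  — reduce
  I12: { [X → A / . a] }  — shift
  I13: { [X → A / a .] }  — reduce

Conflict in state I2:
  Shift-reduce conflict between [A → .] and [T → . a X A]
So the grammar is NOT LR(0).

Answer: No. Shift-reduce conflict between [A → .] and [T → . a X A]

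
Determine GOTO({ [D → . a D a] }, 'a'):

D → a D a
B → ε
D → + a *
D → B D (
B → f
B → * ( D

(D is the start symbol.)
{ [B → . * ( D], [B → . f], [B → .], [D → . + a *], [D → . B D (], [D → . a D a], [D → a . D a] }

GOTO(I, 'a') = CLOSURE({ [A → αX.β] : [A → α.Xβ] ∈ I, X = 'a' })

Items with dot before 'a', with the dot advanced:
  [D → . a D a] → [D → a . D a]
Closure of the advanced items:
  [D → a . D a] has the dot before D: add [D → . a D a], [D → . + a *], [D → . B D (]
  [D → . B D (] has the dot before B: add [B → .], [B → . f], [B → . * ( D]

GOTO = { [B → . * ( D], [B → . f], [B → .], [D → . + a *], [D → . B D (], [D → . a D a], [D → a . D a] }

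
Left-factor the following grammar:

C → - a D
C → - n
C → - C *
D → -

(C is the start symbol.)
C → - C'
C' → a D
C' → n
C' → C *
D → -

Left-factoring transforms A → αβ₁ | αβ₂ into A → αA' and A' → β₁ | β₂
(α is the longest common prefix among the alternatives). Repeat until
no nonterminal has two alternatives with a common prefix.

Round 1: C has alternatives sharing prefix '-'. Introduce C': C → - C'
  Add: C' → a D
  Add: C' → n
  Add: C' → C *

No remaining common prefixes — done.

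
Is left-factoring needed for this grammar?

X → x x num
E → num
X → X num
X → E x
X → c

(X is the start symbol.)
No, left-factoring is not needed

Left-factoring is needed when two productions for the same non-terminal
share a common prefix on the right-hand side.

Productions for X:
  X → x x num
  X → X num
  X → E x
  X → c

No common prefixes found.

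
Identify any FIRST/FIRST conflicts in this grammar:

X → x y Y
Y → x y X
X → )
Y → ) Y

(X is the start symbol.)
A FIRST/FIRST conflict occurs when two productions N → α and N → β for the same non-terminal have FIRST(α) ∩ FIRST(β) ≠ ∅ (with ε ∈ FIRST of a nullable right-hand side, so two nullable alternatives also conflict).

Productions for X:
  X → x y Y: FIRST = { 'x' }
  X → ): FIRST = { ')' }
Productions for Y:
  Y → x y X: FIRST = { 'x' }
  Y → ) Y: FIRST = { ')' }

All alternatives of each non-terminal have pairwise disjoint FIRST sets.

Answer: No FIRST/FIRST conflicts.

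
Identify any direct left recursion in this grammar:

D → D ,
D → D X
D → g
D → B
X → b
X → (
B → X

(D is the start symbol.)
Yes, D is left-recursive

Direct left recursion occurs when N → N α for some non-terminal N (the right-hand side begins with the left-hand side itself).

D → D ,: LEFT RECURSIVE (starts with D)
D → D X: LEFT RECURSIVE (starts with D)
D → g: starts with g
D → B: starts with B
X → b: starts with b
X → (: starts with '('
B → X: starts with X

The grammar has direct left recursion on: D.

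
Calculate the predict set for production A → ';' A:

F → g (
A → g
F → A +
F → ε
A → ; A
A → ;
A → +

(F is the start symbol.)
PREDICT(A → ';' A) = (FIRST(RHS) \ {ε}) ∪ (FOLLOW(A) if ε ∈ FIRST(RHS), i.e. RHS ⇒* ε)
FIRST(';' A) = { ';' }
ε ∉ FIRST(';' A), so FOLLOW(A) is not added.
PREDICT(A → ';' A) = { ';' }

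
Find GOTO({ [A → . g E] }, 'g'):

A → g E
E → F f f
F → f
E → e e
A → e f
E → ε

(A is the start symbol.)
GOTO(I, 'g') = CLOSURE({ [A → αX.β] : [A → α.Xβ] ∈ I, X = 'g' })

Items with dot before 'g', with the dot advanced:
  [A → . g E] → [A → g . E]
Closure of the advanced items:
  [A → g . E] has the dot before E: add [E → . F f f], [E → . e e], [E → .]
  [E → . F f f] has the dot before F: add [F → . f]

GOTO = { [A → g . E], [E → . F f f], [E → . e e], [E → .], [F → . f] }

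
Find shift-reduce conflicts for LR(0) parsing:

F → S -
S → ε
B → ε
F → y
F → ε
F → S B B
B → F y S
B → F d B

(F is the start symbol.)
Yes — I0: [F → .] vs [F → . y]; I2: [B → .] vs [F → S . -]; I5: [B → .] vs [F → . y]; I7: [B → .] vs [F → . y]

A shift-reduce conflict occurs when an LR(0) state has both:
  - a complete (reduce) item [A → α .] (dot at the end), and
  - a shift item [B → β . c γ] (dot before a terminal).

Augment with F' → F and build the canonical LR(0) collection (I0 = CLOSURE({[F' → . F]}), then GOTO on every symbol after a dot until no new states appear). It has 12 states:
  I0: { [F → . S -], [F → . S B B], [F → . y], [F → .], [F' → . F], [S → .] }  — shift, 2 reduces
  I1: { [F' → F .] }  — accept
  I2: { [B → . F d B], [B → . F y S], [B → .], [F → . S -], [F → . S B B], [F → . y], [F → .], [F → S . -], [F → S . B B], [S → .] }  — shift, 3 reduces
  I3: { [F → y .] }  — reduce
  I4: { [F → S - .] }  — reduce
  I5: { [B → . F d B], [B → . F y S], [B → .], [F → . S -], [F → . S B B], [F → . y], [F → .], [F → S B . B], [S → .] }  — shift, 3 reduces
  I6: { [B → F . d B], [B → F . y S] }  — shift
  I7: { [B → . F d B], [B → . F y S], [B → .], [B → F d . B], [F → . S -], [F → . S B B], [F → . y], [F → .], [S → .] }  — shift, 3 reduces
  I8: { [B → F y . S], [S → .] }  — reduce
  I9: { [B → F y S .] }  — reduce
  I10: { [B → F d B .] }  — reduce
  I11: { [F → S B B .] }  — reduce

I0 contains reduce items [F → .], [S → .] and shift item [F → . y] — shift-reduce conflict.
I2 contains reduce items [B → .], [F → .], [S → .] and shift items [F → S . -], [F → . y] — shift-reduce conflict.
I5 contains reduce items [B → .], [F → .], [S → .] and shift item [F → . y] — shift-reduce conflict.
I7 contains reduce items [B → .], [F → .], [S → .] and shift item [F → . y] — shift-reduce conflict.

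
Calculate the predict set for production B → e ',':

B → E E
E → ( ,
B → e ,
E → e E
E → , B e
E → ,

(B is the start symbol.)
{ 'e' }

PREDICT(B → e ',') = (FIRST(RHS) \ {ε}) ∪ (FOLLOW(B) if ε ∈ FIRST(RHS), i.e. RHS ⇒* ε)
FIRST(e ',') = { 'e' }
ε ∉ FIRST(e ','), so FOLLOW(B) is not added.
PREDICT(B → e ',') = { 'e' }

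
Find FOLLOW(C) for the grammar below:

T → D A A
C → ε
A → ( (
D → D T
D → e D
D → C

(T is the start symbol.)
{ '(', 'e' }

To compute FOLLOW(C), find every occurrence of C on a right-hand side N → α C β: add FIRST(β) \ {ε}, and if β is empty or nullable also add FOLLOW(N). Iterate to a fixed point.

In D → C: C is at the end, add FOLLOW(D)

The FOLLOW sets referred to above (computed the same way, to a fixed point):
  FOLLOW(D) = { '(', 'e' }

Taking the union: FOLLOW(C) = { '(', 'e' }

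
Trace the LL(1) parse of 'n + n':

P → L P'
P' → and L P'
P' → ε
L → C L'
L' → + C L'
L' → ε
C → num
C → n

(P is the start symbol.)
LL(1) parsing maintains a stack (initially the start symbol over $) and the input. At each step: if the stack top is a terminal, match it against the current input token; if it is a non-terminal N, replace it with the RHS of M[N, lookahead] (the unique production whose predict set contains the lookahead).

Stack is shown with the top on the left.

Stack        Input    Action
----------------------------
P $          n + n $  output P → L P'
L P' $       n + n $  output L → C L'
C L' P' $    n + n $  output C → n
n L' P' $    n + n $  match 'n'
L' P' $      + n $    output L' → + C L'
+ C L' P' $  + n $    match '+'
C L' P' $    n $      output C → n
n L' P' $    n $      match 'n'
L' P' $      $        output L' → ε
P' $         $        output P' → ε
$            $        accept

The string is accepted.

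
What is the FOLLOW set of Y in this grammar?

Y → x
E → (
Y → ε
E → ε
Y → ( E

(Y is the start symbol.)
{ $ }

To compute FOLLOW(Y), find every occurrence of Y on a right-hand side N → α Y β: add FIRST(β) \ {ε}, and if β is empty or nullable also add FOLLOW(N). Iterate to a fixed point.

Y is the start symbol, so $ ∈ FOLLOW(Y).
Y does not occur on any right-hand side.

Taking the union: FOLLOW(Y) = { $ }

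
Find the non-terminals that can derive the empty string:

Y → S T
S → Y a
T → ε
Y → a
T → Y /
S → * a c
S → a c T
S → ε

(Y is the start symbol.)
A non-terminal is nullable if it can derive ε (the empty string): either it has an ε-production, or it has a production whose right-hand side consists entirely of nullable non-terminals.

ε-productions: T → ε, S → ε
So T, S are immediately nullable.
Y → S T: every symbol on the right is nullable, so Y is nullable too.
Every non-terminal is now nullable.
Nullable = { 'S', 'T', 'Y' }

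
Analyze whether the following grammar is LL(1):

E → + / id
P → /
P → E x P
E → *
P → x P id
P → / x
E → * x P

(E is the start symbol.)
Relevant sets:
  FIRST(E) = { '*', '+' }

For E:
  PREDICT(E → '+' '/' id) = { '+' }
  PREDICT(E → '*') = { '*' }
  PREDICT(E → '*' x P) = { '*' }
For P:
  PREDICT(P → '/') = { '/' }
  PREDICT(P → E x P) = { '*', '+' }
  PREDICT(P → x P id) = { 'x' }
  PREDICT(P → '/' x) = { '/' }

Conflict found: Predict set conflict for E: { '*' }
The grammar is NOT LL(1).

Answer: No. Predict set conflict for E: { '*' }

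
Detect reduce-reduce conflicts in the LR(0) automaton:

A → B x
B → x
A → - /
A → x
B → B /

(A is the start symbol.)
A reduce-reduce conflict occurs when an LR(0) state has two complete items [A → α .] and [B → β .] — both call for a reduction, and with no lookahead the parser cannot choose between them.

Augment with A' → A and build the canonical LR(0) collection (I0 = CLOSURE({[A' → . A]}), then GOTO on every symbol after a dot until no new states appear). It has 8 states:
  I0: { [A → . - /], [A → . B x], [A → . x], [A' → . A], [B → . B /], [B → . x] }  — shift
  I1: { [A → - . /] }  — shift
  I2: { [A' → A .] }  — accept
  I3: { [A → B . x], [B → B . /] }  — shift
  I4: { [A → x .], [B → x .] }  — 2 reduces
  I5: { [B → B / .] }  — reduce
  I6: { [A → B x .] }  — reduce
  I7: { [A → - / .] }  — reduce

I4 contains complete items [A → x .], [B → x .] — reduce-reduce conflict.

Answer: Yes — I4: [A → x .] vs [B → x .]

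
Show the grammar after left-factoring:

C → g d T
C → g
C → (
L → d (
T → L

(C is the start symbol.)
Left-factoring transforms A → αβ₁ | αβ₂ into A → αA' and A' → β₁ | β₂
(α is the longest common prefix among the alternatives). Repeat until
no nonterminal has two alternatives with a common prefix.

Round 1: C has alternatives sharing prefix 'g'. Introduce C': C → g C'
  Add: C' → d T
  Add: C' → ε

No remaining common prefixes — done.

Resulting grammar:
C → g C'
C' → d T
C' → ε
C → (
L → d (
T → L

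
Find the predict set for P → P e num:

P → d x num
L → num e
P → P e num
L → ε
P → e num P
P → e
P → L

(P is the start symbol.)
{ 'd', 'e', 'num' }

PREDICT(P → P e num) = (FIRST(RHS) \ {ε}) ∪ (FOLLOW(P) if ε ∈ FIRST(RHS), i.e. RHS ⇒* ε)
FIRST(P) = { 'd', 'e', 'num', ε }
FIRST(P e num) = { 'd', 'e', 'num' }
ε ∉ FIRST(P e num), so FOLLOW(P) is not added.
PREDICT(P → P e num) = { 'd', 'e', 'num' }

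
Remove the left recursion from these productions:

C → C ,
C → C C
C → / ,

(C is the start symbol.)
C is directly left-recursive. The standard transformation for
  A → A α₁ | ... | A α_m | β₁ | ... | β_n
is
  A  → β₁ A' | ... | β_n A'
  A' → α₁ A' | ... | α_m A' | ε

C → / , becomes C → / , C'
C → C , becomes C' → , C'
C → C C becomes C' → C C'
Add C' → ε

Resulting grammar:
C → / , C'
C' → , C'
C' → C C'
C' → ε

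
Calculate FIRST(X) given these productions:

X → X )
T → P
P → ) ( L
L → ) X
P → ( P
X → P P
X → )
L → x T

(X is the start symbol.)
To compute FIRST(X), examine every production with X on the left-hand side, reading each right-hand side left to right until a non-nullable symbol is reached.

FIRST sets of the other non-terminals involved (by the same procedure, iterated to a fixed point):
  FIRST(P) = { '(', ')' }

From X → X ):
  - X is the symbol being defined: contributes nothing new
    X is not nullable, so stop
From X → P P:
  - P is a non-terminal: add FIRST(P) \ {ε} = { '(', ')' }
    P is not nullable, so stop
From X → ):
  - ')' is a terminal: add ')' and stop

Collecting: FIRST(X) = { '(', ')' }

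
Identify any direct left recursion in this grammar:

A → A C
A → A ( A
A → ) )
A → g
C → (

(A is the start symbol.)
Yes, A is left-recursive

Direct left recursion occurs when N → N α for some non-terminal N (the right-hand side begins with the left-hand side itself).

A → A C: LEFT RECURSIVE (starts with A)
A → A ( A: LEFT RECURSIVE (starts with A)
A → ) ): starts with ')'
A → g: starts with g
C → (: starts with '('

The grammar has direct left recursion on: A.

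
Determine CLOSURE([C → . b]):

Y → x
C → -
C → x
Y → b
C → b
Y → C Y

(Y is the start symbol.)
To compute CLOSURE, for each item [A → α.Bβ] where B is a non-terminal, add [B → .γ] for all productions B → γ; repeat for the newly added items until nothing changes.

Start with: [C → . b]
The dot precedes the terminal b, so nothing is added.

CLOSURE = { [C → . b] }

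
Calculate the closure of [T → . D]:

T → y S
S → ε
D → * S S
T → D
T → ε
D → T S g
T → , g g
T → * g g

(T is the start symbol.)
To compute CLOSURE, for each item [A → α.Bβ] where B is a non-terminal, add [B → .γ] for all productions B → γ; repeat for the newly added items until nothing changes.

Start with: [T → . D]
  [T → . D] has the dot before D: add [D → . * S S], [D → . T S g]
  [D → . T S g] has the dot before T: add [T → . y S], [T → .], [T → . , g g], [T → . * g g]
No further items can be added.

CLOSURE = { [D → . * S S], [D → . T S g], [T → . * g g], [T → . , g g], [T → . D], [T → . y S], [T → .] }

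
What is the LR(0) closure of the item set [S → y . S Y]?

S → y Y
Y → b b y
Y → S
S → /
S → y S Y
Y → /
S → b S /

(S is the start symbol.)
Start with: [S → y . S Y]
  [S → y . S Y] has the dot before S: add [S → . y Y], [S → . /], [S → . y S Y], [S → . b S /]
No further items can be added.

CLOSURE = { [S → . /], [S → . b S /], [S → . y S Y], [S → . y Y], [S → y . S Y] }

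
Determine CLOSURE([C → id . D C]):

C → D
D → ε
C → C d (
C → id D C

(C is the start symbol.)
Start with: [C → id . D C]
  [C → id . D C] has the dot before D: add [D → .]
No further items can be added.

CLOSURE = { [C → id . D C], [D → .] }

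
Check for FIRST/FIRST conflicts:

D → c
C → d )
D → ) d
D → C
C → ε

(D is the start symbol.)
No FIRST/FIRST conflicts.

A FIRST/FIRST conflict occurs when two productions N → α and N → β for the same non-terminal have FIRST(α) ∩ FIRST(β) ≠ ∅ (with ε ∈ FIRST of a nullable right-hand side, so two nullable alternatives also conflict).

FIRST sets of the non-terminals at (or reachable through a nullable prefix from) the front of some alternative:
  FIRST(C) = { 'd', ε }

Productions for D:
  D → c: FIRST = { 'c' }
  D → ) d: FIRST = { ')' }
  D → C: FIRST = { 'd', ε }
Productions for C:
  C → d ): FIRST = { 'd' }
  C → ε: FIRST = { ε }

All alternatives of each non-terminal have pairwise disjoint FIRST sets.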